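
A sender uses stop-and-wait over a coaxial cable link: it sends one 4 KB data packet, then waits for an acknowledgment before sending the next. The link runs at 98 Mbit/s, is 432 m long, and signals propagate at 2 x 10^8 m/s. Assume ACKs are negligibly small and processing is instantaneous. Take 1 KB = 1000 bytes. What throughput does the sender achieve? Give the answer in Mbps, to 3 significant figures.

t_tx = L/R = 32000/98000000 = 0.000326531 s.
t_prop = 432/200000000 = 2.16e-06 s; RTT = 4.32e-06 s.
Cycle = t_tx + RTT = 0.000330851 s.
Throughput = L / cycle = 32000 / 0.000330851 = 96.7 Mbps.

96.7 Mbps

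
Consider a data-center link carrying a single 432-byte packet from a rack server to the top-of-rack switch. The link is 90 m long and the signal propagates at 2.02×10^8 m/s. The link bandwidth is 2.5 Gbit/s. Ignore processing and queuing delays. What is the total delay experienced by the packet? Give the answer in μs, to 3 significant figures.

1.83 μs

L = 432 × 8 = 3456 bits.
Transmission delay = L/R = 3456 / 2500000000 = 1.3824 μs.
Propagation delay = d/s = 90 m / 202000000 m/s = 0.445545 μs.
Total = 1.83 μs.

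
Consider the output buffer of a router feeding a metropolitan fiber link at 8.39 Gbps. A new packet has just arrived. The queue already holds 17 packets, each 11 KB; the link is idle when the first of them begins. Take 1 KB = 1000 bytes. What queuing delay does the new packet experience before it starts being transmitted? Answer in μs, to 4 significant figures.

Each queued packet: L/R = 88000/8.39e+09 = 10.4887 μs.
17 queued → 178.308 μs.
Queuing delay = 178.3 μs.

178.3 μs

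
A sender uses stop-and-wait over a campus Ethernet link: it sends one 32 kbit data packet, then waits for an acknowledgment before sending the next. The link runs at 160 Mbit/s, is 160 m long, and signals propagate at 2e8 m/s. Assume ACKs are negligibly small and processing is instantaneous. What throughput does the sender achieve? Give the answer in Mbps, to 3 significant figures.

t_tx = L/R = 32000/160000000 = 0.0002 s.
t_prop = 160/200000000 = 8e-07 s; RTT = 1.6e-06 s.
Cycle = t_tx + RTT = 0.0002016 s.
Throughput = L / cycle = 32000 / 0.0002016 = 159 Mbps.

159 Mbps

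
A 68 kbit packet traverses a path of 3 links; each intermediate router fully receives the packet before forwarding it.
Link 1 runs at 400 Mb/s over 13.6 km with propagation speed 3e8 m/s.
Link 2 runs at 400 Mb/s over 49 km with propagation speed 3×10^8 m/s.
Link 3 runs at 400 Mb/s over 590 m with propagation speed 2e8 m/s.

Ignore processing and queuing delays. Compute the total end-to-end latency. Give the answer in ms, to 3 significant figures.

0.722 ms

L = 68000 bits.
Transmission delay per hop = L/R = 68000/400000000 = 0.17 ms; 3 hops → 0.51 ms.
Propagation delays (d/s per hop): 0.0453333, 0.163333, 0.00295 ms; sum = 0.211617 ms.
End-to-end = 0.722 ms.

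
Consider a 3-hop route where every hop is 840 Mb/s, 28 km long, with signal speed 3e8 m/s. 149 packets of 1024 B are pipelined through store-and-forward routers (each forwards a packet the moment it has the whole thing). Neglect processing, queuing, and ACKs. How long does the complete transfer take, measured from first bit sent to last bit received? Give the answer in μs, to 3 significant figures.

Per-hop transmission t_tx = L/R = 8192/840000000 = 9.75238 μs.
Per-hop propagation t_prop = 28000/300000000 = 93.3333 μs.
Pipeline fill: first packet needs 3·t_tx to clear all hops; remaining 148 packets each add one t_tx.
Total = (3+149-1)·t_tx + 3·t_prop = 151·9.75238 + 3·93.3333 = 1750 μs.

1750 μs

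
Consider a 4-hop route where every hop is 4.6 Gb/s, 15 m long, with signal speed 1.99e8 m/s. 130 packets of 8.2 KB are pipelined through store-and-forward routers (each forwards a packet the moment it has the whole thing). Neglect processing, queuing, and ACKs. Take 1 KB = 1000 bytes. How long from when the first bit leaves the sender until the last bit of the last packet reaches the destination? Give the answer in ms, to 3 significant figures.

Per-hop transmission t_tx = L/R = 65600/4600000000 = 0.0142609 ms.
Per-hop propagation t_prop = 15/199000000 = 7.53769e-05 ms.
Pipeline fill: first packet needs 4·t_tx to clear all hops; remaining 129 packets each add one t_tx.
Total = (4+130-1)·t_tx + 4·t_prop = 133·0.0142609 + 4·7.53769e-05 = 1.90 ms.

1.90 ms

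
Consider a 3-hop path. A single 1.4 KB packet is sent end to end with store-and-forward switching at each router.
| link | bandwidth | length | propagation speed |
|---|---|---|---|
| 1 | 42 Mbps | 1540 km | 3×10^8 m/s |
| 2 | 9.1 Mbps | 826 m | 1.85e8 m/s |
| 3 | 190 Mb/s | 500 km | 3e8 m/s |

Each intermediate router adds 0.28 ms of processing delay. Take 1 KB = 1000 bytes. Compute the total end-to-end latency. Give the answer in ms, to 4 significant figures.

L = 11200 bits.
Transmission delays (L/R per hop): 0.266667, 1.23077, 0.0589474 ms; sum = 1.55638 ms.
Propagation delays (d/s per hop): 5.13333, 0.00446486, 1.66667 ms; sum = 6.80446 ms.
Processing at 2 router(s): 2 × 0.28 ms = 0.56 ms.
End-to-end = 8.921 ms.

8.921 ms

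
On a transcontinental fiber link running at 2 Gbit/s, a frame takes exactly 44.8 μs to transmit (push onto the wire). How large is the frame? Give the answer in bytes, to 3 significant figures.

11200 bytes

L = R × t_tx = 2000000000 b/s × 4.48e-05 s = 89600 bits.
In bytes: 89600 / 8 = 11200 bytes.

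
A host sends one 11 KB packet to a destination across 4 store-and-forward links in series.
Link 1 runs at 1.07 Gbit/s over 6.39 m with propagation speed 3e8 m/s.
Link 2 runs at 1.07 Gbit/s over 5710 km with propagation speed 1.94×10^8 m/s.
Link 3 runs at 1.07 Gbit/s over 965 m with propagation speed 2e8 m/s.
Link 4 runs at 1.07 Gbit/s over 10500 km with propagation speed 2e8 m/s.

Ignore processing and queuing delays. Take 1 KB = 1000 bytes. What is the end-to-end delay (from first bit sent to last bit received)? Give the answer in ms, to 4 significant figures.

82.27 ms

L = 88000 bits.
Transmission delay per hop = L/R = 88000/1.07e+09 = 0.082243 ms; 4 hops → 0.328972 ms.
Propagation delays (d/s per hop): 2.13e-05, 29.433, 0.004825, 52.5 ms; sum = 81.9378 ms.
End-to-end = 82.27 ms.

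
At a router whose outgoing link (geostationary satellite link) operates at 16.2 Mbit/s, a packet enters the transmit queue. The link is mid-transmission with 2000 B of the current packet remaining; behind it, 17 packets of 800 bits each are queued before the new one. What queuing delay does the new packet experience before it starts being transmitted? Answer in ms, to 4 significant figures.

Each queued packet: L/R = 800/16200000 = 0.0493827 ms.
17 queued → 0.839506 ms.
Plus remaining 16000 bits of current packet: 0.987654 ms.
Queuing delay = 1.827 ms.

1.827 ms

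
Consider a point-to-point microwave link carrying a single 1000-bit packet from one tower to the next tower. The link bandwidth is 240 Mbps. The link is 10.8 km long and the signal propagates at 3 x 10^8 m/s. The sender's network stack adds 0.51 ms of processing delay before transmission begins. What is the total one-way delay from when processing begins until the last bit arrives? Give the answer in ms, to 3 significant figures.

0.550 ms

Transmission delay = L/R = 1000 / 240000000 = 0.00416667 ms.
Propagation delay = d/s = 10800 m / 300000000 m/s = 0.036 ms.
Plus processing delay 0.51 ms = 0.51 ms.
Total = 0.550 ms.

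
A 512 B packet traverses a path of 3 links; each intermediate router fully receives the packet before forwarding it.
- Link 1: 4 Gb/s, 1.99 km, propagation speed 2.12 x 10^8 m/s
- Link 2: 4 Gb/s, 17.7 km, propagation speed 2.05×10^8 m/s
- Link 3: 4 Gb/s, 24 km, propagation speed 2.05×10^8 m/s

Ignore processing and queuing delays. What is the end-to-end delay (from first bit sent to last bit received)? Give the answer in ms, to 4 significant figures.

L = 512 × 8 = 4096 bits.
Transmission delay per hop = L/R = 4096/4000000000 = 0.001024 ms; 3 hops → 0.003072 ms.
Propagation delays (d/s per hop): 0.00938679, 0.0863415, 0.117073 ms; sum = 0.212801 ms.
End-to-end = 0.2159 ms.

0.2159 ms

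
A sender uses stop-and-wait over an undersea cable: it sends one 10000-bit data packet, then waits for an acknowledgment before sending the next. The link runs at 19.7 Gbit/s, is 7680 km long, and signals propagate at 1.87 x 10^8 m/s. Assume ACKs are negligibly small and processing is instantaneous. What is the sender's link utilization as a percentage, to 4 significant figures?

t_tx = L/R = 10000/19700000000 = 5.07614e-07 s.
t_prop = 7680000/187000000 = 0.0410695 s; RTT = 0.082139 s.
Cycle = t_tx + RTT = 0.0821395 s.
Utilization = t_tx / cycle = 5.07614e-07/0.0821395 = 0.0006180 %.

0.0006180 %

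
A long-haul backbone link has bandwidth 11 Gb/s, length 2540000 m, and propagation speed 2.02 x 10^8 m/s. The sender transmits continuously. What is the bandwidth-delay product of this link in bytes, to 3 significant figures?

Propagation delay = 2540000 / 202000000 = 0.0125743 s.
BDP = R × t_prop = 11000000000 × 0.0125743 = 138317000 bits.
In bytes: 138317000/8 = 17300000 bytes.

17300000 bytes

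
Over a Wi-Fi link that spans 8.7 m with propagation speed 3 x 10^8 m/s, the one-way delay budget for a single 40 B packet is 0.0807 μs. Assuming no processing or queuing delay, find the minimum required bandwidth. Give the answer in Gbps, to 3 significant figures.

L = 320 bits.
Propagation delay = 8.7 / 300000000 = 0.029 μs.
Transmission budget = 0.0807 − 0.029 = 0.0517 μs.
R ≥ L / t_tx = 320 bits / 5.17e-08 s = 6.19 Gbps.

6.19 Gbps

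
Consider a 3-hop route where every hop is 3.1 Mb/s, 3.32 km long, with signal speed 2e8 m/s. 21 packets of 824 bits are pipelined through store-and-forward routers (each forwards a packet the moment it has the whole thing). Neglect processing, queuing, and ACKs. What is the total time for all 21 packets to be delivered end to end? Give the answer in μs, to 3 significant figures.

6160 μs

Per-hop transmission t_tx = L/R = 824/3100000 = 265.806 μs.
Per-hop propagation t_prop = 3320/200000000 = 16.6 μs.
Pipeline fill: first packet needs 3·t_tx to clear all hops; remaining 20 packets each add one t_tx.
Total = (3+21-1)·t_tx + 3·t_prop = 23·265.806 + 3·16.6 = 6160 μs.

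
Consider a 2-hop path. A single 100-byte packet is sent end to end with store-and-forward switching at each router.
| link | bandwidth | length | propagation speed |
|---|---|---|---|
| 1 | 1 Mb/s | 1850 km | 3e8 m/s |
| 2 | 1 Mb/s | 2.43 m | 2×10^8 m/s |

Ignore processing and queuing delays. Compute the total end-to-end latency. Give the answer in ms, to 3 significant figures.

7.77 ms

L = 100 × 8 = 800 bits.
Transmission delay per hop = L/R = 800/1000000 = 0.8 ms; 2 hops → 1.6 ms.
Propagation delays (d/s per hop): 6.16667, 1.215e-05 ms; sum = 6.16668 ms.
End-to-end = 7.77 ms.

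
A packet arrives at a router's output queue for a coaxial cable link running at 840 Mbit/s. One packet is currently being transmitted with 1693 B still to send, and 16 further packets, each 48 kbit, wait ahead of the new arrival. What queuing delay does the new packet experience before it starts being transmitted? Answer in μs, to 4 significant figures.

Each queued packet: L/R = 48000/840000000 = 57.1429 μs.
16 queued → 914.286 μs.
Plus remaining 13544 bits of current packet: 16.1238 μs.
Queuing delay = 930.4 μs.

930.4 μs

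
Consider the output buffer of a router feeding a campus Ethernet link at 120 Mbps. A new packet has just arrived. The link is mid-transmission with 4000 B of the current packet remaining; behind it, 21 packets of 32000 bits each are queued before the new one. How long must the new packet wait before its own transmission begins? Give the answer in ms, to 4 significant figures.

Each queued packet: L/R = 32000/120000000 = 0.266667 ms.
21 queued → 5.6 ms.
Plus remaining 32000 bits of current packet: 0.266667 ms.
Queuing delay = 5.867 ms.

5.867 ms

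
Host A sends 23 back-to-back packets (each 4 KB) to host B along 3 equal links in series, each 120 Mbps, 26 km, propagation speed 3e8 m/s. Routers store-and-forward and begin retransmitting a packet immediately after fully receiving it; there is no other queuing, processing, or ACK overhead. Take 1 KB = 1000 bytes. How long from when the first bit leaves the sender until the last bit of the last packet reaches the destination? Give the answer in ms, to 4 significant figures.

6.927 ms

Per-hop transmission t_tx = L/R = 32000/120000000 = 0.266667 ms.
Per-hop propagation t_prop = 26000/300000000 = 0.0866667 ms.
Pipeline fill: first packet needs 3·t_tx to clear all hops; remaining 22 packets each add one t_tx.
Total = (3+23-1)·t_tx + 3·t_prop = 25·0.266667 + 3·0.0866667 = 6.927 ms.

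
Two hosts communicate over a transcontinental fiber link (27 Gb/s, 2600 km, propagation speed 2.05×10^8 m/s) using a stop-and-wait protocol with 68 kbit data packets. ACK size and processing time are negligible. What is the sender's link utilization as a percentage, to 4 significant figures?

t_tx = L/R = 68000/27000000000 = 2.51852e-06 s.
t_prop = 2600000/2.05e+08 = 0.0126829 s; RTT = 0.0253659 s.
Cycle = t_tx + RTT = 0.0253684 s.
Utilization = t_tx / cycle = 2.51852e-06/0.0253684 = 0.009928 %.

0.009928 %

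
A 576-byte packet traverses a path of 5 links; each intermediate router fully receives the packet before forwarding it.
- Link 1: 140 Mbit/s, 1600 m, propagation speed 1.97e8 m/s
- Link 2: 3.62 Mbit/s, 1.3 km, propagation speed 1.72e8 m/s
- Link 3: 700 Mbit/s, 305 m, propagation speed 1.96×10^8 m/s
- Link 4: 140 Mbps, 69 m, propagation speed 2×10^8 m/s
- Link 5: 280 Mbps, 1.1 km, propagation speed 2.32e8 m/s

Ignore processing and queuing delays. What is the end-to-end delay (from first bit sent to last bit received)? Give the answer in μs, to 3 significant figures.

L = 576 × 8 = 4608 bits.
Transmission delays (L/R per hop): 32.9143, 1272.93, 6.58286, 32.9143, 16.4571 μs; sum = 1361.8 μs.
Propagation delays (d/s per hop): 8.12183, 7.55814, 1.55612, 0.345, 4.74138 μs; sum = 22.3225 μs.
End-to-end = 1380 μs.

1380 μs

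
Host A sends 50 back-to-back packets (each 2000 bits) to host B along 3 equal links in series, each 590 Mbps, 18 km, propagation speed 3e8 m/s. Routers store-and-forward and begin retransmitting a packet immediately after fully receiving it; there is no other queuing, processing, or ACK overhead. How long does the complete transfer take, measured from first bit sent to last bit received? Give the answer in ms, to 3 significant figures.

0.356 ms

Per-hop transmission t_tx = L/R = 2000/590000000 = 0.00338983 ms.
Per-hop propagation t_prop = 18000/300000000 = 0.06 ms.
Pipeline fill: first packet needs 3·t_tx to clear all hops; remaining 49 packets each add one t_tx.
Total = (3+50-1)·t_tx + 3·t_prop = 52·0.00338983 + 3·0.06 = 0.356 ms.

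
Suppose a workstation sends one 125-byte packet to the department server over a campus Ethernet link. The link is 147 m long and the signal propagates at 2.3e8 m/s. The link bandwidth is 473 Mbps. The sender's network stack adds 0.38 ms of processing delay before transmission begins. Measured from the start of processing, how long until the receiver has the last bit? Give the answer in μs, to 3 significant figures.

383 μs

L = 125 × 8 = 1000 bits.
Transmission delay = L/R = 1000 / 473000000 = 2.11416 μs.
Propagation delay = d/s = 147 m / 2.3e+08 m/s = 0.63913 μs.
Plus processing delay 0.38 ms = 380 μs.
Total = 383 μs.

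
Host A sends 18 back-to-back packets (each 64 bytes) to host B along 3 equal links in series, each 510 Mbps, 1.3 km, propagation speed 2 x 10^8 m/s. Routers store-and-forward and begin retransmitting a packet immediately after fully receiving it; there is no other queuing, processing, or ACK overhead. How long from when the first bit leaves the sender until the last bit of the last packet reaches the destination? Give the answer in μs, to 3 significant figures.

Per-hop transmission t_tx = L/R = 512/510000000 = 1.00392 μs.
Per-hop propagation t_prop = 1300/200000000 = 6.5 μs.
Pipeline fill: first packet needs 3·t_tx to clear all hops; remaining 17 packets each add one t_tx.
Total = (3+18-1)·t_tx + 3·t_prop = 20·1.00392 + 3·6.5 = 39.6 μs.

39.6 μs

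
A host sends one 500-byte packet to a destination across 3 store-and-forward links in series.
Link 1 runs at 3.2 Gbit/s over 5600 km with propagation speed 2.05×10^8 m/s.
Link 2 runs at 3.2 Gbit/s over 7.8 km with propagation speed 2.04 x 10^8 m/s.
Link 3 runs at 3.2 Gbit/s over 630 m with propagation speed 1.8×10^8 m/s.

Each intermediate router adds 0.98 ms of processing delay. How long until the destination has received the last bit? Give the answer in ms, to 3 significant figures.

29.3 ms

L = 500 × 8 = 4000 bits.
Transmission delay per hop = L/R = 4000/3200000000 = 0.00125 ms; 3 hops → 0.00375 ms.
Propagation delays (d/s per hop): 27.3171, 0.0382353, 0.0035 ms; sum = 27.3588 ms.
Processing at 2 router(s): 2 × 0.98 ms = 1.96 ms.
End-to-end = 29.3 ms.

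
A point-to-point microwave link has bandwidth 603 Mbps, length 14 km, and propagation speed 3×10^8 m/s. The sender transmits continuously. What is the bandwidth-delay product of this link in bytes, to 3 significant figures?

3520 bytes

Propagation delay = 14000 / 300000000 = 4.66667e-05 s.
BDP = R × t_prop = 603000000 × 4.66667e-05 = 28140 bits.
In bytes: 28140/8 = 3520 bytes.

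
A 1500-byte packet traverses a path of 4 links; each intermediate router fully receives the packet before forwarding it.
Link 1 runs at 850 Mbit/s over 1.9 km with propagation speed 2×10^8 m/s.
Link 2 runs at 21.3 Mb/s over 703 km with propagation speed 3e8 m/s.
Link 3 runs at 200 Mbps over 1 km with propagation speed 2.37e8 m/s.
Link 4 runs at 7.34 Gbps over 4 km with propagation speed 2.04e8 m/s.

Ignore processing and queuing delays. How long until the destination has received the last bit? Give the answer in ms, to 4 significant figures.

3.016 ms

L = 1500 × 8 = 12000 bits.
Transmission delays (L/R per hop): 0.0141176, 0.56338, 0.06, 0.00163488 ms; sum = 0.639133 ms.
Propagation delays (d/s per hop): 0.0095, 2.34333, 0.00421941, 0.0196078 ms; sum = 2.37666 ms.
End-to-end = 3.016 ms.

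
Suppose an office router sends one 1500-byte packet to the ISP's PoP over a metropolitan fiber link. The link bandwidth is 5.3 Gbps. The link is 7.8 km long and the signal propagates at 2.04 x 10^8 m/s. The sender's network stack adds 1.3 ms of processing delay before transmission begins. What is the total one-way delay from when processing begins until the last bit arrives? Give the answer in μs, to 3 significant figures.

1340 μs

L = 1500 × 8 = 12000 bits.
Transmission delay = L/R = 12000 / 5300000000 = 2.26415 μs.
Propagation delay = d/s = 7800 m / 204000000 m/s = 38.2353 μs.
Plus processing delay 1.3 ms = 1300 μs.
Total = 1340 μs.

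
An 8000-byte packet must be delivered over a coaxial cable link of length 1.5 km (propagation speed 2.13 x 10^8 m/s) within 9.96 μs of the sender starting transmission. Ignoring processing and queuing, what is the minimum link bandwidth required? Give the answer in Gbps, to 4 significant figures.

21.93 Gbps

L = 64000 bits.
Propagation delay = 1500 / 213000000 = 7.04225 μs.
Transmission budget = 9.96 − 7.04225 = 2.91775 μs.
R ≥ L / t_tx = 64000 bits / 2.91775e-06 s = 21.93 Gbps.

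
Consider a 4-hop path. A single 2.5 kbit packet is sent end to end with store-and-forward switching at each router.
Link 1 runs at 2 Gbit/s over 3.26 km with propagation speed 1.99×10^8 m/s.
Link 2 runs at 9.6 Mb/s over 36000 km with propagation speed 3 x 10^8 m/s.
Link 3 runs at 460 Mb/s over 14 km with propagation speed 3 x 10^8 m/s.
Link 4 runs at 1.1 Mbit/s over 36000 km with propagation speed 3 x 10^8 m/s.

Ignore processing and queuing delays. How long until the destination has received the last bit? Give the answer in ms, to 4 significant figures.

242.6 ms

L = 2500 bits.
Transmission delays (L/R per hop): 0.00125, 0.260417, 0.00543478, 2.27273 ms; sum = 2.53983 ms.
Propagation delays (d/s per hop): 0.0163819, 120, 0.0466667, 120 ms; sum = 240.063 ms.
End-to-end = 242.6 ms.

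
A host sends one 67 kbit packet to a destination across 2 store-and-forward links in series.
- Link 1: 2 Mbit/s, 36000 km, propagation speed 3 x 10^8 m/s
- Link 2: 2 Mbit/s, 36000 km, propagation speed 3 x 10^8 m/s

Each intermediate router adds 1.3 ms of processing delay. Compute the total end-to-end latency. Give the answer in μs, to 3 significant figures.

L = 67000 bits.
Transmission delay per hop = L/R = 67000/2000000 = 33500 μs; 2 hops → 67000 μs.
Propagation delays (d/s per hop): 120000, 120000 μs; sum = 240000 μs.
Processing at 1 router(s): 1 × 1.3 ms = 1300 μs.
End-to-end = 308000 μs.

308000 μs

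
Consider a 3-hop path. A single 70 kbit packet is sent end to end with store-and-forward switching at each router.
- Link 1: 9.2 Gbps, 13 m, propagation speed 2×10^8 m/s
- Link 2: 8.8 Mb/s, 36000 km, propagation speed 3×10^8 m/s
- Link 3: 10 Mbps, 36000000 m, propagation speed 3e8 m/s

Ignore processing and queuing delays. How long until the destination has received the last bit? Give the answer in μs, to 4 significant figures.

255000 μs

L = 70000 bits.
Transmission delays (L/R per hop): 7.6087, 7954.55, 7000 μs; sum = 14962.2 μs.
Propagation delays (d/s per hop): 0.065, 120000, 120000 μs; sum = 240000 μs.
End-to-end = 255000 μs.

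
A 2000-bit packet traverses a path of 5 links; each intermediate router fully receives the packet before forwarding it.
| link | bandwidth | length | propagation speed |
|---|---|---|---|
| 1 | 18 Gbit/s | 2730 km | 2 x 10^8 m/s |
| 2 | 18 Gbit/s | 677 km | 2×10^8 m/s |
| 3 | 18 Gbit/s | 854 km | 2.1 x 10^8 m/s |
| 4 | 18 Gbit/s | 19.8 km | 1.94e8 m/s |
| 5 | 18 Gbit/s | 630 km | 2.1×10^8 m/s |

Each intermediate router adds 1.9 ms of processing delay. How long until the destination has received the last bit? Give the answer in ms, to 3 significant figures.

Transmission delay per hop = L/R = 2000/18000000000 = 0.000111111 ms; 5 hops → 0.000555556 ms.
Propagation delays (d/s per hop): 13.65, 3.385, 4.06667, 0.102062, 3 ms; sum = 24.2037 ms.
Processing at 4 router(s): 4 × 1.9 ms = 7.6 ms.
End-to-end = 31.8 ms.

31.8 ms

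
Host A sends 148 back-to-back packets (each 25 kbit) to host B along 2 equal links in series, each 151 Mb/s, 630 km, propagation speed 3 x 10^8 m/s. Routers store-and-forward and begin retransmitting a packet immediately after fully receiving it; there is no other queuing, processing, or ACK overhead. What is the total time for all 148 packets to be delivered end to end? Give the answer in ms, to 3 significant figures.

28.9 ms

Per-hop transmission t_tx = L/R = 25000/151000000 = 0.165563 ms.
Per-hop propagation t_prop = 630000/300000000 = 2.1 ms.
Pipeline fill: first packet needs 2·t_tx to clear all hops; remaining 147 packets each add one t_tx.
Total = (2+148-1)·t_tx + 2·t_prop = 149·0.165563 + 2·2.1 = 28.9 ms.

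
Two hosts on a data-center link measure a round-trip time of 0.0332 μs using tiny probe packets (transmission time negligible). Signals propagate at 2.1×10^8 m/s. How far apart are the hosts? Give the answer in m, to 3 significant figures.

One-way propagation = RTT/2 = 0.0166 μs.
d = s × t = 210000000 × 1.66e-08 = 3.49 m.

3.49 m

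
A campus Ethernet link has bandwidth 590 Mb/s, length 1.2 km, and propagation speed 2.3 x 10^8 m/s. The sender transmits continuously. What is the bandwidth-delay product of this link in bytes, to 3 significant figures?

385 bytes

Propagation delay = 1200 / 2.3e+08 = 5.21739e-06 s.
BDP = R × t_prop = 590000000 × 5.21739e-06 = 3078.26 bits.
In bytes: 3078.26/8 = 385 bytes.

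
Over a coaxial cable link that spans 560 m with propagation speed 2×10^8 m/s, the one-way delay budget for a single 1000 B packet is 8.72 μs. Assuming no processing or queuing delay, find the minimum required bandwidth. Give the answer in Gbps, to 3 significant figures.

1.35 Gbps

L = 8000 bits.
Propagation delay = 560 / 200000000 = 2.8 μs.
Transmission budget = 8.72 − 2.8 = 5.92 μs.
R ≥ L / t_tx = 8000 bits / 5.92e-06 s = 1.35 Gbps.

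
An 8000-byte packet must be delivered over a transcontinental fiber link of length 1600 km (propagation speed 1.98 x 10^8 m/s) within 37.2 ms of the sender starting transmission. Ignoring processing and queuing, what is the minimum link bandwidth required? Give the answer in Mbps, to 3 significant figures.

2.20 Mbps

L = 64000 bits.
Propagation delay = 1600000 / 198000000 = 8.08081 ms.
Transmission budget = 37.2 − 8.08081 = 29.1192 ms.
R ≥ L / t_tx = 64000 bits / 0.0291192 s = 2.20 Mbps.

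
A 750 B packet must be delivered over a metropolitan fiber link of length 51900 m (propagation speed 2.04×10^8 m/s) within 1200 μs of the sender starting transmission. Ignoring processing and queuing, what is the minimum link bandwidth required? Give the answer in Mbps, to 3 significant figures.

6.35 Mbps

L = 6000 bits.
Propagation delay = 51900 / 204000000 = 254.412 μs.
Transmission budget = 1200 − 254.412 = 945.588 μs.
R ≥ L / t_tx = 6000 bits / 0.000945588 s = 6.35 Mbps.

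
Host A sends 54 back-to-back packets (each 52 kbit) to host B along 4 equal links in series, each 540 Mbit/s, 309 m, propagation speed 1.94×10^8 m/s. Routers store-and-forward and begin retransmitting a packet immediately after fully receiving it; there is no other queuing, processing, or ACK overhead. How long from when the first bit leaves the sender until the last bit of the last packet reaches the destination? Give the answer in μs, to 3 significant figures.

5500 μs

Per-hop transmission t_tx = L/R = 52000/540000000 = 96.2963 μs.
Per-hop propagation t_prop = 309/194000000 = 1.59278 μs.
Pipeline fill: first packet needs 4·t_tx to clear all hops; remaining 53 packets each add one t_tx.
Total = (4+54-1)·t_tx + 4·t_prop = 57·96.2963 + 4·1.59278 = 5500 μs.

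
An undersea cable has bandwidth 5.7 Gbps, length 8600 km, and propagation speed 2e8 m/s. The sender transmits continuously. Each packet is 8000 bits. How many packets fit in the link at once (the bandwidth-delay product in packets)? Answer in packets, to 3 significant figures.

30600 packets

Propagation delay = 8600000 / 200000000 = 0.043 s.
BDP = R × t_prop = 5700000000 × 0.043 = 245100000 bits.
In packets of 8000 bits: 30600 packets.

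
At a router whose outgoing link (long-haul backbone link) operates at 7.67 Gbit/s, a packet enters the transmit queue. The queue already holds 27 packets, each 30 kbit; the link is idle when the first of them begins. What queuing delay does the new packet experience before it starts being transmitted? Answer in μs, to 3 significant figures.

106 μs

Each queued packet: L/R = 30000/7670000000 = 3.91134 μs.
27 queued → 105.606 μs.
Queuing delay = 106 μs.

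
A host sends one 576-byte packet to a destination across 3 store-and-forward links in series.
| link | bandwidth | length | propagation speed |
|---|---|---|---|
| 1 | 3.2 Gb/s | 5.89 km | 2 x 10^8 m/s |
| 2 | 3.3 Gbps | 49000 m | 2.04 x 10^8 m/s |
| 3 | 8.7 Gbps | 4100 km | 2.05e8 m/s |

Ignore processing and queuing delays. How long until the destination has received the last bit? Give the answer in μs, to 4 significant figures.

20270 μs

L = 576 × 8 = 4608 bits.
Transmission delays (L/R per hop): 1.44, 1.39636, 0.529655 μs; sum = 3.36602 μs.
Propagation delays (d/s per hop): 29.45, 240.196, 20000 μs; sum = 20269.6 μs.
End-to-end = 20270 μs.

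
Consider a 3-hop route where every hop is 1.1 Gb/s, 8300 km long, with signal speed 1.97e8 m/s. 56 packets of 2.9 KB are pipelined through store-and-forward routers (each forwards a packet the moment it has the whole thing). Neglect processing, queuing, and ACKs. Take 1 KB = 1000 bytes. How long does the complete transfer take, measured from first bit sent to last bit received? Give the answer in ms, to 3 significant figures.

Per-hop transmission t_tx = L/R = 23200/1100000000 = 0.0210909 ms.
Per-hop propagation t_prop = 8300000/197000000 = 42.132 ms.
Pipeline fill: first packet needs 3·t_tx to clear all hops; remaining 55 packets each add one t_tx.
Total = (3+56-1)·t_tx + 3·t_prop = 58·0.0210909 + 3·42.132 = 128 ms.

128 ms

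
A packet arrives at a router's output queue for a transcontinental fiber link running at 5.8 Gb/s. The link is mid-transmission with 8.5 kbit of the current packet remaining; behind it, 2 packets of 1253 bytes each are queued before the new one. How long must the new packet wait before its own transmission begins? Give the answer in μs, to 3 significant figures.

4.92 μs

Each queued packet: L/R = 10024/5800000000 = 1.72828 μs.
2 queued → 3.45655 μs.
Plus remaining 8500 bits of current packet: 1.46552 μs.
Queuing delay = 4.92 μs.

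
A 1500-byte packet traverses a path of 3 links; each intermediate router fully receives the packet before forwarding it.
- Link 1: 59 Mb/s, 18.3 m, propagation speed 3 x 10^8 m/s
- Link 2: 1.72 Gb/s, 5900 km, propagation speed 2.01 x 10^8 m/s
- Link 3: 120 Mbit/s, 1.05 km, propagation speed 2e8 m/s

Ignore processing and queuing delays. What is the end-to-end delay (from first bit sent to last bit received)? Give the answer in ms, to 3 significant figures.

L = 1500 × 8 = 12000 bits.
Transmission delays (L/R per hop): 0.20339, 0.00697674, 0.1 ms; sum = 0.310367 ms.
Propagation delays (d/s per hop): 6.1e-05, 29.3532, 0.00525 ms; sum = 29.3585 ms.
End-to-end = 29.7 ms.

29.7 ms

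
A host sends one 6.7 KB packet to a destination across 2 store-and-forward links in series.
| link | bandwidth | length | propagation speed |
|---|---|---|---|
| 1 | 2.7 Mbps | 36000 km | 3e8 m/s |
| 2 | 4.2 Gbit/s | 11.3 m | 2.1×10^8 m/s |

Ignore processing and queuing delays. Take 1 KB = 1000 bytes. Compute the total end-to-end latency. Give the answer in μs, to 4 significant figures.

L = 53600 bits.
Transmission delays (L/R per hop): 19851.9, 12.7619 μs; sum = 19864.6 μs.
Propagation delays (d/s per hop): 120000, 0.0538095 μs; sum = 120000 μs.
End-to-end = 139900 μs.

139900 μs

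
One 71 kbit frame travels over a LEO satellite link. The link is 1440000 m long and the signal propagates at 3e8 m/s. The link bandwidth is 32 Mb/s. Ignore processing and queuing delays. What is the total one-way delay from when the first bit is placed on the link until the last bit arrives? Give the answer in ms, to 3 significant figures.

7.02 ms

L = 71000 bits.
Transmission delay = L/R = 71000 / 32000000 = 2.21875 ms.
Propagation delay = d/s = 1440000 m / 300000000 m/s = 4.8 ms.
Total = 7.02 ms.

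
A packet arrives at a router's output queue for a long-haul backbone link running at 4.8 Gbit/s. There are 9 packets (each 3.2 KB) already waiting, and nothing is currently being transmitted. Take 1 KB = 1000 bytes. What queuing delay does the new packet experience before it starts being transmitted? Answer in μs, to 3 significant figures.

48.0 μs

Each queued packet: L/R = 25600/4800000000 = 5.33333 μs.
9 queued → 48 μs.
Queuing delay = 48.0 μs.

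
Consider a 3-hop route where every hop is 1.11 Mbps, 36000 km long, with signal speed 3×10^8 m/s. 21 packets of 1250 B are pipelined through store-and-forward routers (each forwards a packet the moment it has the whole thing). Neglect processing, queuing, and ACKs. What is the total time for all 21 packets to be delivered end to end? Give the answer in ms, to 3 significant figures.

567 ms

Per-hop transmission t_tx = L/R = 10000/1110000 = 9.00901 ms.
Per-hop propagation t_prop = 36000000/300000000 = 120 ms.
Pipeline fill: first packet needs 3·t_tx to clear all hops; remaining 20 packets each add one t_tx.
Total = (3+21-1)·t_tx + 3·t_prop = 23·9.00901 + 3·120 = 567 ms.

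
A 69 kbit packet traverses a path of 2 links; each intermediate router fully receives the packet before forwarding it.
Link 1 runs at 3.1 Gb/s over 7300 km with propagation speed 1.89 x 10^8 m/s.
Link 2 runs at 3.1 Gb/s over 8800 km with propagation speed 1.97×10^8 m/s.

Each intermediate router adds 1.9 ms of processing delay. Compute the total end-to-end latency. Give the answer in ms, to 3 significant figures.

L = 69000 bits.
Transmission delay per hop = L/R = 69000/3100000000 = 0.0222581 ms; 2 hops → 0.0445161 ms.
Propagation delays (d/s per hop): 38.6243, 44.6701 ms; sum = 83.2944 ms.
Processing at 1 router(s): 1 × 1.9 ms = 1.9 ms.
End-to-end = 85.2 ms.

85.2 ms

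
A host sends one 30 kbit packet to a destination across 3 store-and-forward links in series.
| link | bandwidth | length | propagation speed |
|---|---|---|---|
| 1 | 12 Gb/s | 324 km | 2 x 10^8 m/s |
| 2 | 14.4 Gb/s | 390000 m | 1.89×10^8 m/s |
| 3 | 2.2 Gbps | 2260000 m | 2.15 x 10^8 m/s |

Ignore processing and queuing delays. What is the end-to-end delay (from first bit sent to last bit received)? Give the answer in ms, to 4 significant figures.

14.21 ms

L = 30000 bits.
Transmission delays (L/R per hop): 0.0025, 0.00208333, 0.0136364 ms; sum = 0.0182197 ms.
Propagation delays (d/s per hop): 1.62, 2.06349, 10.5116 ms; sum = 14.1951 ms.
End-to-end = 14.21 ms.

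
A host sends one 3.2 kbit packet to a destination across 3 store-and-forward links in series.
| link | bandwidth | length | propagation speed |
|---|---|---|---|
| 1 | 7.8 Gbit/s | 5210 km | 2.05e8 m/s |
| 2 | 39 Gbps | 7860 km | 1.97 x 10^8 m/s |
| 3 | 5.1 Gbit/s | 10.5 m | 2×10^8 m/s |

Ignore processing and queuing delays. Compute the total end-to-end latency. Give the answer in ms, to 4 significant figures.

65.31 ms

L = 3200 bits.
Transmission delays (L/R per hop): 0.000410256, 8.20513e-05, 0.000627451 ms; sum = 0.00111976 ms.
Propagation delays (d/s per hop): 25.4146, 39.8985, 5.25e-05 ms; sum = 65.3132 ms.
End-to-end = 65.31 ms.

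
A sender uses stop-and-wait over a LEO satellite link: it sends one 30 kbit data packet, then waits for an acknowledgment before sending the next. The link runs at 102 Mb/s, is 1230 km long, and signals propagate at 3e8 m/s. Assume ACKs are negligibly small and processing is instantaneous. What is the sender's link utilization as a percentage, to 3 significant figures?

3.46 %

t_tx = L/R = 30000/102000000 = 0.000294118 s.
t_prop = 1230000/300000000 = 0.0041 s; RTT = 0.0082 s.
Cycle = t_tx + RTT = 0.00849412 s.
Utilization = t_tx / cycle = 0.000294118/0.00849412 = 3.46 %.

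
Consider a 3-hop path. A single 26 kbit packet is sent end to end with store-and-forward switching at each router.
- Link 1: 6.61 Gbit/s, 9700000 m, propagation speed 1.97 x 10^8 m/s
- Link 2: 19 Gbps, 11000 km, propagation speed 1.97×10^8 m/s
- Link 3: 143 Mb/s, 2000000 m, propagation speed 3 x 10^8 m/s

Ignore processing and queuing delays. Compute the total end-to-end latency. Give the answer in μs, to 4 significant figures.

L = 26000 bits.
Transmission delays (L/R per hop): 3.93343, 1.36842, 181.818 μs; sum = 187.12 μs.
Propagation delays (d/s per hop): 49238.6, 55837.6, 6666.67 μs; sum = 111743 μs.
End-to-end = 111900 μs.

111900 μs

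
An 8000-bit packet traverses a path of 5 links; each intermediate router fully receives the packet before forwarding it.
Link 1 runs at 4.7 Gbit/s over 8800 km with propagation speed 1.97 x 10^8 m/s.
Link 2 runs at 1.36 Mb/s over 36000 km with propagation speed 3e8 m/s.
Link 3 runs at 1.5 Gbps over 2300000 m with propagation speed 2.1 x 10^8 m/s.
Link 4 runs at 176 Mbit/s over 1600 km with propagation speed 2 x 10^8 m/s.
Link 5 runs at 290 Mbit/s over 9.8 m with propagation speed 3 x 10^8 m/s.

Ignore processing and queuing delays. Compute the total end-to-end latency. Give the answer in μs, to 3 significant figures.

190000 μs

Transmission delays (L/R per hop): 1.70213, 5882.35, 5.33333, 45.4545, 27.5862 μs; sum = 5962.43 μs.
Propagation delays (d/s per hop): 44670.1, 120000, 10952.4, 8000, 0.0326667 μs; sum = 183622 μs.
End-to-end = 190000 μs.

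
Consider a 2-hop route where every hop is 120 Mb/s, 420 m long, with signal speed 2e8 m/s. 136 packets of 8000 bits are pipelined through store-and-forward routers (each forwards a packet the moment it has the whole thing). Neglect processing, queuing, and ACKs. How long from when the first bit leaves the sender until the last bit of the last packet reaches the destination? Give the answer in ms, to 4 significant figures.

9.138 ms

Per-hop transmission t_tx = L/R = 8000/120000000 = 0.0666667 ms.
Per-hop propagation t_prop = 420/200000000 = 0.0021 ms.
Pipeline fill: first packet needs 2·t_tx to clear all hops; remaining 135 packets each add one t_tx.
Total = (2+136-1)·t_tx + 2·t_prop = 137·0.0666667 + 2·0.0021 = 9.138 ms.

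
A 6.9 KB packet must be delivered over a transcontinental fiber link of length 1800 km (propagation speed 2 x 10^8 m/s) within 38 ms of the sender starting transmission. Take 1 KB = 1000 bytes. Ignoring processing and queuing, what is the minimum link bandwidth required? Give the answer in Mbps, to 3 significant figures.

1.90 Mbps

L = 55200 bits.
Propagation delay = 1800000 / 200000000 = 9 ms.
Transmission budget = 38 − 9 = 29 ms.
R ≥ L / t_tx = 55200 bits / 0.029 s = 1.90 Mbps.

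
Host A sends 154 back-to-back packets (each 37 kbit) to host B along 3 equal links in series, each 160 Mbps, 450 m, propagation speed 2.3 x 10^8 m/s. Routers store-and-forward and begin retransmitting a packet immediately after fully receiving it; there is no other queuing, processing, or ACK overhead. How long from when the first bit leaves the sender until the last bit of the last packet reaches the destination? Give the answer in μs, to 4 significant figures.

36080 μs

Per-hop transmission t_tx = L/R = 37000/160000000 = 231.25 μs.
Per-hop propagation t_prop = 450/2.3e+08 = 1.95652 μs.
Pipeline fill: first packet needs 3·t_tx to clear all hops; remaining 153 packets each add one t_tx.
Total = (3+154-1)·t_tx + 3·t_prop = 156·231.25 + 3·1.95652 = 36080 μs.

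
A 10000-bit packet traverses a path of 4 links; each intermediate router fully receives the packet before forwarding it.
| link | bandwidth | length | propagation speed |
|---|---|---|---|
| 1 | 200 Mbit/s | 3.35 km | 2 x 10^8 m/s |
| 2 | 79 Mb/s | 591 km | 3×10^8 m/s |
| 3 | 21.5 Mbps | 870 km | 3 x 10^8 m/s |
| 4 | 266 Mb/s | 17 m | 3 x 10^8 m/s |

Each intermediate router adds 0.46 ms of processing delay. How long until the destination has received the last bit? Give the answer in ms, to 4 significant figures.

6.946 ms

Transmission delays (L/R per hop): 0.05, 0.126582, 0.465116, 0.037594 ms; sum = 0.679293 ms.
Propagation delays (d/s per hop): 0.01675, 1.97, 2.9, 5.66667e-05 ms; sum = 4.88681 ms.
Processing at 3 router(s): 3 × 0.46 ms = 1.38 ms.
End-to-end = 6.946 ms.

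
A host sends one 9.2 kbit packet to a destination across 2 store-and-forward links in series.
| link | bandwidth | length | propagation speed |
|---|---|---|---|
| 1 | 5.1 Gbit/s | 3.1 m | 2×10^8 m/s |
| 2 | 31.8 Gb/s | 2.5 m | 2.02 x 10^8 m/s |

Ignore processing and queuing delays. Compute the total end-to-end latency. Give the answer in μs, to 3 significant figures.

L = 9200 bits.
Transmission delays (L/R per hop): 1.80392, 0.289308 μs; sum = 2.09323 μs.
Propagation delays (d/s per hop): 0.0155, 0.0123762 μs; sum = 0.0278762 μs.
End-to-end = 2.12 μs.

2.12 μs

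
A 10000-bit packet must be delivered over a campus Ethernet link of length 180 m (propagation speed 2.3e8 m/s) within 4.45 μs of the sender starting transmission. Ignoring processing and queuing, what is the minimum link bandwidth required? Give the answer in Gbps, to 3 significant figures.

2.73 Gbps

Propagation delay = 180 / 2.3e+08 = 0.782609 μs.
Transmission budget = 4.45 − 0.782609 = 3.66739 μs.
R ≥ L / t_tx = 10000 bits / 3.66739e-06 s = 2.73 Gbps.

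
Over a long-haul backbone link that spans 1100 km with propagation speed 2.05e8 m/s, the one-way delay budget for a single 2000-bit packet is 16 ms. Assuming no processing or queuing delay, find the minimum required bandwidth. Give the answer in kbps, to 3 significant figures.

Propagation delay = 1100000 / 2.05e+08 = 5.36585 ms.
Transmission budget = 16 − 5.36585 = 10.6341 ms.
R ≥ L / t_tx = 2000 bits / 0.0106341 s = 188 kbps.

188 kbps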